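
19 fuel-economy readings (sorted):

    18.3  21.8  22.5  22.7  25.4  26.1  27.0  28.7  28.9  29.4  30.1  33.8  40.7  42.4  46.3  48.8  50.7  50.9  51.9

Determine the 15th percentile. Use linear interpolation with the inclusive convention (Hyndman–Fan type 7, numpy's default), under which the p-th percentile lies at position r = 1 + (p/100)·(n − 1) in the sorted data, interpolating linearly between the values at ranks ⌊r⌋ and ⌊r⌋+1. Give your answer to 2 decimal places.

n = 19.
r = 1 + (15/100)·(19 − 1) = 1 + 2.7 = 3.7.
Rank 3 is 22.5 and rank 4 is 22.7.
Interpolate: 22.5 + 0.7·(22.7 − 22.5) = 22.5 + 0.7·0.2 = 22.64.

22.64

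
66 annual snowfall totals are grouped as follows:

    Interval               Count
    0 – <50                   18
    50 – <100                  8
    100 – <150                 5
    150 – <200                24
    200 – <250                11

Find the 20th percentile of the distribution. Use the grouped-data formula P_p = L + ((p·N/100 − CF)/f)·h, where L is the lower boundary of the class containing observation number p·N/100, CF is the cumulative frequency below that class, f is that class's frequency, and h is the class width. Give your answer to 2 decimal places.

36.67

N = 66; target position k = 20/100 · 66 = 13.2.
Cumulative frequencies: 18, 26, 31, 55, 66.
Observation 13.2 falls in the class 0 – <50.
L = 0, CF = 0, f = 18, h = 50.
P20 = 0 + ((13.2 − 0)/18)·50 = 0 + 36.6667 = 36.6667.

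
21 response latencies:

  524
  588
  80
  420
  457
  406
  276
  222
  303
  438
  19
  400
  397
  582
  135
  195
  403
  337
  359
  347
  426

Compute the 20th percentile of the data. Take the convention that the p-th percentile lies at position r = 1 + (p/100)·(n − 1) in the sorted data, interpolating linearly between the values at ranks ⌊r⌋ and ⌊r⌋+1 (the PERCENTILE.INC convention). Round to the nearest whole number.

222

Sorted: 19, 80, 135, 195, 222, 276, 303, 337, 347, 359, 397, 400, 403, 406, 420, 426, 438, 457, 524, 582, 588.
n = 21.
r = 1 + (20/100)·(21 − 1) = 1 + 4 = 5.
r is an integer, so P20 is the value at rank 5: 222.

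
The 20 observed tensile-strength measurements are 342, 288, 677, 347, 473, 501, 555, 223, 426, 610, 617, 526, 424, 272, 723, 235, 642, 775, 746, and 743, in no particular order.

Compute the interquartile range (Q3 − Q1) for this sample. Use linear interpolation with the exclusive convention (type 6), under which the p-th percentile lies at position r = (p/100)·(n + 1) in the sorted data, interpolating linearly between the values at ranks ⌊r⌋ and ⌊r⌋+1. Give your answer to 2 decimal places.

325.00

Sorted: 223, 235, 272, 288, 342, 347, 424, 426, 473, 501, 526, 555, 610, 617, 642, 677, 723, 743, 746, 775.
n = 20.
P25: r = 5.25; ranks 5–6 are 342, 347; interpolating gives 343.25.
P75: r = 15.75; ranks 15–16 are 642, 677; interpolating gives 668.25.
Difference: 668.25 − 343.25 = 325.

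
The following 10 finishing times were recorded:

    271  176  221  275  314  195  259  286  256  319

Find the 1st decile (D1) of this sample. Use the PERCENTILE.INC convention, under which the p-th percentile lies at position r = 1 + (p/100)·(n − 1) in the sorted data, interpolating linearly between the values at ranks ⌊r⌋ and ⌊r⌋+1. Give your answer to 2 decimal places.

193.10

Sorted: 176, 195, 221, 256, 259, 271, 275, 286, 314, 319.
n = 10.
r = 1 + (10/100)·(10 − 1) = 1 + 0.9 = 1.9.
Rank 1 is 176 and rank 2 is 195.
Interpolate: 176 + 0.9·(195 − 176) = 176 + 0.9·19 = 193.1.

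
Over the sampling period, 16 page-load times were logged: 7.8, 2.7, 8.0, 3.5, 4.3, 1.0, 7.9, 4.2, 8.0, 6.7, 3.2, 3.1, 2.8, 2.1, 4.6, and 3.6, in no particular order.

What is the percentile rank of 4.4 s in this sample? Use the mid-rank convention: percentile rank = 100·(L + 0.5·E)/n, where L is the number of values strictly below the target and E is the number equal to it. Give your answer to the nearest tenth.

Sorted: 1.0, 2.1, 2.7, 2.8, 3.1, 3.2, 3.5, 3.6, 4.2, 4.3, 4.6, 6.7, 7.8, 7.9, 8.0, 8.0.
Count below 4.4: L = 10; count equal: E = 0; n = 16.
Percentile rank = 100·(10 + 0.5·0)/16 = 100·10/16 = 62.5.

62.5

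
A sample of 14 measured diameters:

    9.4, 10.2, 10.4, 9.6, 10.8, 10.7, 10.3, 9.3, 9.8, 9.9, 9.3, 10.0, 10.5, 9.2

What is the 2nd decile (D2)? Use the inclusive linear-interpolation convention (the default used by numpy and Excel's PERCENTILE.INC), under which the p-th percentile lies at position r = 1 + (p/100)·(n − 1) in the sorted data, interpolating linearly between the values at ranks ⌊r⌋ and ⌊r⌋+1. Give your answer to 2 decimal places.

Sorted: 9.2, 9.3, 9.3, 9.4, 9.6, 9.8, 9.9, 10.0, 10.2, 10.3, 10.4, 10.5, 10.7, 10.8.
n = 14.
r = 1 + (20/100)·(14 − 1) = 1 + 2.6 = 3.6.
Rank 3 is 9.3 and rank 4 is 9.4.
Interpolate: 9.3 + 0.6·(9.4 − 9.3) = 9.3 + 0.6·0.1 = 9.36.

9.36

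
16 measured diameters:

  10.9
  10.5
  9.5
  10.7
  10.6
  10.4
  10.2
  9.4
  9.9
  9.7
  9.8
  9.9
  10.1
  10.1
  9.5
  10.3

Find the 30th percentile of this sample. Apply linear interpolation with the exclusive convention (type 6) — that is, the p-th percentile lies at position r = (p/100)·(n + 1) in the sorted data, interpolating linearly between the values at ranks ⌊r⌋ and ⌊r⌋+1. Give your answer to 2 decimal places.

Sorted: 9.4, 9.5, 9.5, 9.7, 9.8, 9.9, 9.9, 10.1, 10.1, 10.2, 10.3, 10.4, 10.5, 10.6, 10.7, 10.9.
n = 16.
r = (30/100)·(16 + 1) = 5.1.
Rank 5 is 9.8 and rank 6 is 9.9.
Interpolate: 9.8 + 0.1·(9.9 − 9.8) = 9.8 + 0.1·0.1 = 9.81.

9.81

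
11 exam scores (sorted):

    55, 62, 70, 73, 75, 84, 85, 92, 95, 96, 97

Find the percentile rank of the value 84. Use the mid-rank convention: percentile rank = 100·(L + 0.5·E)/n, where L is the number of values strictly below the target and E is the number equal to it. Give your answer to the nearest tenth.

Count below 84: L = 5; count equal: E = 1; n = 11.
Percentile rank = 100·(5 + 0.5·1)/11 = 100·5.5/11 = 50.

50.0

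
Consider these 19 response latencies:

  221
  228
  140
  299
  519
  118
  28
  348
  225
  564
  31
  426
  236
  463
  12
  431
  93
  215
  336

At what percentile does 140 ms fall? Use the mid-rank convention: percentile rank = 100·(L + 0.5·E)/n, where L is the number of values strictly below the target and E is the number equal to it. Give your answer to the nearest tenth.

Sorted: 12, 28, 31, 93, 118, 140, 215, 221, 225, 228, 236, 299, 336, 348, 426, 431, 463, 519, 564.
Count below 140: L = 5; count equal: E = 1; n = 19.
Percentile rank = 100·(5 + 0.5·1)/19 = 100·5.5/19 = 28.95.

28.9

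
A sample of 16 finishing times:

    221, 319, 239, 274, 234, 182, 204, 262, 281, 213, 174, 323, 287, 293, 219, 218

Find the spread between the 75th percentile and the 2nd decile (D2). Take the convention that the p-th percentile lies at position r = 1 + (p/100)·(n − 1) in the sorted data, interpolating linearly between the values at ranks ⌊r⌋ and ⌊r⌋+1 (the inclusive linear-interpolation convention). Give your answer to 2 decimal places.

69.50

Sorted: 174, 182, 204, 213, 218, 219, 221, 234, 239, 262, 274, 281, 287, 293, 319, 323.
n = 16.
P20: r = 4 (integer) → 213.
P75: r = 12.25; ranks 12–13 are 281, 287; interpolating gives 282.5.
Difference: 282.5 − 213 = 69.5.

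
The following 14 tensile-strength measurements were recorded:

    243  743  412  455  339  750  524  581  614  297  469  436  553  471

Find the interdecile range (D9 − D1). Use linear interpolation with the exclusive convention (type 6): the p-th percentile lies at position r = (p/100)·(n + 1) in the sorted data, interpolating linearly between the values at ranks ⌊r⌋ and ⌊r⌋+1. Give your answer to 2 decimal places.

476.50

Sorted: 243, 297, 339, 412, 436, 455, 469, 471, 524, 553, 581, 614, 743, 750.
n = 14.
P10: r = 1.5; ranks 1–2 are 243, 297; interpolating gives 270.
P90: r = 13.5; ranks 13–14 are 743, 750; interpolating gives 746.5.
Difference: 746.5 − 270 = 476.5.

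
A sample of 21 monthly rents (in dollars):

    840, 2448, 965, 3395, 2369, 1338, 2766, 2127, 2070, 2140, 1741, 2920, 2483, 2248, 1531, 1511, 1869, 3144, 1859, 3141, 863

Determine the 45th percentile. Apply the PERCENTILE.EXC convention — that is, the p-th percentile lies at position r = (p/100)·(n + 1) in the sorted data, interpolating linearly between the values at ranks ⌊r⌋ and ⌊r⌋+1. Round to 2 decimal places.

2049.90

Sorted: 840, 863, 965, 1338, 1511, 1531, 1741, 1859, 1869, 2070, 2127, 2140, 2248, 2369, 2448, 2483, 2766, 2920, 3141, 3144, 3395.
n = 21.
r = (45/100)·(21 + 1) = 9.9.
Rank 9 is 1869 and rank 10 is 2070.
Interpolate: 1869 + 0.9·(2070 − 1869) = 1869 + 0.9·201 = 2049.9.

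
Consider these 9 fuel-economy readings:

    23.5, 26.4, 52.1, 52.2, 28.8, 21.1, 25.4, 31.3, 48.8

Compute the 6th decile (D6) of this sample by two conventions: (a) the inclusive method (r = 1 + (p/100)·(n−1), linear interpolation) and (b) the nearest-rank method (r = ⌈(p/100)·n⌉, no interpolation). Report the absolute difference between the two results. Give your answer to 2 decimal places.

Sorted: 21.1, 23.5, 25.4, 26.4, 28.8, 31.3, 48.8, 52.1, 52.2.
n = 9.
(a) r = 5.8; between ranks 5 (28.8) and 6 (31.3): 30.8.
(b) the nearest-rank method: rank 6 → 31.3.
|30.8 − 31.3| = 0.5.

0.50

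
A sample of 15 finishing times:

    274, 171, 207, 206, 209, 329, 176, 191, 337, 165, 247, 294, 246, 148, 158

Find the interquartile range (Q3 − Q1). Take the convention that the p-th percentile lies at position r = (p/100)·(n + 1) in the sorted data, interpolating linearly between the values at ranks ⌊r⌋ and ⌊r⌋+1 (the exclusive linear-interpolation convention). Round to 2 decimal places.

103.00

Sorted: 148, 158, 165, 171, 176, 191, 206, 207, 209, 246, 247, 274, 294, 329, 337.
n = 15.
P25: r = 4 (integer) → 171.
P75: r = 12 (integer) → 274.
Difference: 274 − 171 = 103.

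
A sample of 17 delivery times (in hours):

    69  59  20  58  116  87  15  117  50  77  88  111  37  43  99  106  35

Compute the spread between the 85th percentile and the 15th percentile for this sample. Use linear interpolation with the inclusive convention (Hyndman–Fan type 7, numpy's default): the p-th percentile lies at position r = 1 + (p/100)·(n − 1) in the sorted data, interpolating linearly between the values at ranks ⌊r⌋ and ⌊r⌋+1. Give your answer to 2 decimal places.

Sorted: 15, 20, 35, 37, 43, 50, 58, 59, 69, 77, 87, 88, 99, 106, 111, 116, 117.
n = 17.
P15: r = 3.4; ranks 3–4 are 35, 37; interpolating gives 35.8.
P85: r = 14.6; ranks 14–15 are 106, 111; interpolating gives 109.
Difference: 109 − 35.8 = 73.2.

73.20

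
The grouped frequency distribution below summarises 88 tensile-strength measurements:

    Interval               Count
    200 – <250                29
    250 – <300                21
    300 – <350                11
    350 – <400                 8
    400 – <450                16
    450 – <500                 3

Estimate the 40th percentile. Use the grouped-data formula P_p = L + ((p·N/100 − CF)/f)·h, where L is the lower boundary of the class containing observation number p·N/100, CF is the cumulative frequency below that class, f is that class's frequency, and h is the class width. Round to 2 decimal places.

N = 88; target position k = 40/100 · 88 = 35.2.
Cumulative frequencies: 29, 50, 61, 69, 85, 88.
Observation 35.2 falls in the class 250 – <300.
L = 250, CF = 29, f = 21, h = 50.
P40 = 250 + ((35.2 − 29)/21)·50 = 250 + 14.7619 = 264.762.

264.76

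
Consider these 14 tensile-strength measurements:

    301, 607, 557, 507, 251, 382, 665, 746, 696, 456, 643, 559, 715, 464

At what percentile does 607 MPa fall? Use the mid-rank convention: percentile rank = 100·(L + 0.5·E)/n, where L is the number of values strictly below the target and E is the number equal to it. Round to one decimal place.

60.7

Sorted: 251, 301, 382, 456, 464, 507, 557, 559, 607, 643, 665, 696, 715, 746.
Count below 607: L = 8; count equal: E = 1; n = 14.
Percentile rank = 100·(8 + 0.5·1)/14 = 100·8.5/14 = 60.71.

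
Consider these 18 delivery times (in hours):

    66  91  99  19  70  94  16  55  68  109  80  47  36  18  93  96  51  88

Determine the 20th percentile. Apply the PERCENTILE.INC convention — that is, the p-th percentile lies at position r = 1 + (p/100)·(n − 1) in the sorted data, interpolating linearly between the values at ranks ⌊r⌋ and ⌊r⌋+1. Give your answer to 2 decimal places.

40.40

Sorted: 16, 18, 19, 36, 47, 51, 55, 66, 68, 70, 80, 88, 91, 93, 94, 96, 99, 109.
n = 18.
r = 1 + (20/100)·(18 − 1) = 1 + 3.4 = 4.4.
Rank 4 is 36 and rank 5 is 47.
Interpolate: 36 + 0.4·(47 − 36) = 36 + 0.4·11 = 40.4.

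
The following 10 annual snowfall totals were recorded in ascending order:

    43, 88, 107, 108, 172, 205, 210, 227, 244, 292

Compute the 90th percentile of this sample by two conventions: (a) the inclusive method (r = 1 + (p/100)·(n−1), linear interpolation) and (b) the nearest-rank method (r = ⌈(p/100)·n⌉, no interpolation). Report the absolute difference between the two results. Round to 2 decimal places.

4.80

n = 10.
(a) r = 9.1; between ranks 9 (244) and 10 (292): 248.8.
(b) the nearest-rank method: rank 9 → 244.
|248.8 − 244| = 4.8.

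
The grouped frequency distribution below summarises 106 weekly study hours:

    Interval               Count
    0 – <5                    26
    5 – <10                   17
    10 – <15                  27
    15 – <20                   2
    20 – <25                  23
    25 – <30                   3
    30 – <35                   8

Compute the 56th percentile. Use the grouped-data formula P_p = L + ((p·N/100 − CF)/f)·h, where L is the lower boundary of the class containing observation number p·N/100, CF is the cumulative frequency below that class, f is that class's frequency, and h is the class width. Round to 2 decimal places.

N = 106; target position k = 56/100 · 106 = 59.36.
Cumulative frequencies: 26, 43, 70, 72, 95, 98, 106.
Observation 59.36 falls in the class 10 – <15.
L = 10, CF = 43, f = 27, h = 5.
P56 = 10 + ((59.36 − 43)/27)·5 = 10 + 3.02963 = 13.0296.

13.03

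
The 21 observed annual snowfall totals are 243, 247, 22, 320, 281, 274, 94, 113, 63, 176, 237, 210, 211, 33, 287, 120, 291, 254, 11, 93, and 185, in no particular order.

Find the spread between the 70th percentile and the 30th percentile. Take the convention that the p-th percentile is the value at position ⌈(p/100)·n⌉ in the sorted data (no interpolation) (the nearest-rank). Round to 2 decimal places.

134.00

Sorted: 11, 22, 33, 63, 93, 94, 113, 120, 176, 185, 210, 211, 237, 243, 247, 254, 274, 281, 287, 291, 320.
n = 21.
P30: rank ⌈30/100·21⌉ = 7 → 113.
P70: rank ⌈70/100·21⌉ = 15 → 247.
Difference: 247 − 113 = 134.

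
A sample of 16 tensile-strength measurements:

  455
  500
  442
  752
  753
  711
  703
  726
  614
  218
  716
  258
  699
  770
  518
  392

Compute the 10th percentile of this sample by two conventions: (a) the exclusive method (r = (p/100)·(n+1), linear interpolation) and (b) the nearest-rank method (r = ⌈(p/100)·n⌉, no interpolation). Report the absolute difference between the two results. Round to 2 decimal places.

Sorted: 218, 258, 392, 442, 455, 500, 518, 614, 699, 703, 711, 716, 726, 752, 753, 770.
n = 16.
(a) r = 1.7; between ranks 1 (218) and 2 (258): 246.
(b) the nearest-rank method: rank 2 → 258.
|246 − 258| = 12.

12.00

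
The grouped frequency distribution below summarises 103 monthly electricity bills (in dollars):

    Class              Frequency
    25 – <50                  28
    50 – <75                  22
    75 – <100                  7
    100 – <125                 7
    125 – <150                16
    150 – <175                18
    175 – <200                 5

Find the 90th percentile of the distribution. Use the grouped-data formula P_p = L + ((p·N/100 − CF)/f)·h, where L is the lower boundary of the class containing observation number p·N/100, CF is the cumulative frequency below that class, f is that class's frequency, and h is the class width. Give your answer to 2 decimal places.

167.64

N = 103; target position k = 90/100 · 103 = 92.7.
Cumulative frequencies: 28, 50, 57, 64, 80, 98, 103.
Observation 92.7 falls in the class 150 – <175.
L = 150, CF = 80, f = 18, h = 25.
P90 = 150 + ((92.7 − 80)/18)·25 = 150 + 17.6389 = 167.639.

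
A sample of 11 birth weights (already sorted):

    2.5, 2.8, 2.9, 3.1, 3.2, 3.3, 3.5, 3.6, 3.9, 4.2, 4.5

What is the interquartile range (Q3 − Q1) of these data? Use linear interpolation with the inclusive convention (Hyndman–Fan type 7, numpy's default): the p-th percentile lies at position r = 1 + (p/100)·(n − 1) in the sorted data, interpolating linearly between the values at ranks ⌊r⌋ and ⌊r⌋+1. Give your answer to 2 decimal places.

0.75

n = 11.
P25: r = 3.5; ranks 3–4 are 2.9, 3.1; interpolating gives 3.
P75: r = 8.5; ranks 8–9 are 3.6, 3.9; interpolating gives 3.75.
Difference: 3.75 − 3 = 0.75.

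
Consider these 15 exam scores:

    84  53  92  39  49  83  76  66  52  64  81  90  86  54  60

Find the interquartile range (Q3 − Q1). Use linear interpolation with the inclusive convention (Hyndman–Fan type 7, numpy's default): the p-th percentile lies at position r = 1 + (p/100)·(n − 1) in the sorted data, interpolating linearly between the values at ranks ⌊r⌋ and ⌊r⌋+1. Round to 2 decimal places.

Sorted: 39, 49, 52, 53, 54, 60, 64, 66, 76, 81, 83, 84, 86, 90, 92.
n = 15.
P25: r = 4.5; ranks 4–5 are 53, 54; interpolating gives 53.5.
P75: r = 11.5; ranks 11–12 are 83, 84; interpolating gives 83.5.
Difference: 83.5 − 53.5 = 30.

30.00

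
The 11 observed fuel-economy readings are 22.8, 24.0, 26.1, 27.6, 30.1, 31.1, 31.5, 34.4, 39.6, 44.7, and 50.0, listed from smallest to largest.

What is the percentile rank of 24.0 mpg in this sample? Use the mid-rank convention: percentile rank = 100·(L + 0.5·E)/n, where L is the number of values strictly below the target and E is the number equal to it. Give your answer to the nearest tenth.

Count below 24.0: L = 1; count equal: E = 1; n = 11.
Percentile rank = 100·(1 + 0.5·1)/11 = 100·1.5/11 = 13.64.

13.6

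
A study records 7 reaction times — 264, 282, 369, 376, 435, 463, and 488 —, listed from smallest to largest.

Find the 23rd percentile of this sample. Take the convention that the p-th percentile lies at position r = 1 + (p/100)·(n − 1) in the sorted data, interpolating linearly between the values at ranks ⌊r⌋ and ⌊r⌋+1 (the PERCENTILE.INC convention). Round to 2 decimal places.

315.06

n = 7.
r = 1 + (23/100)·(7 − 1) = 1 + 1.38 = 2.38.
Rank 2 is 282 and rank 3 is 369.
Interpolate: 282 + 0.38·(369 − 282) = 282 + 0.38·87 = 315.06.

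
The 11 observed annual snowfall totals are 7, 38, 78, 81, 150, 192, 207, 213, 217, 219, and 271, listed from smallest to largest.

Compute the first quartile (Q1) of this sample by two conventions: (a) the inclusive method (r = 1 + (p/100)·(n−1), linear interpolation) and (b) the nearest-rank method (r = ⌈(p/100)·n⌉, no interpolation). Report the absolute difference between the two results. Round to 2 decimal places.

1.50

n = 11.
(a) r = 3.5; between ranks 3 (78) and 4 (81): 79.5.
(b) the nearest-rank method: rank 3 → 78.
|79.5 − 78| = 1.5.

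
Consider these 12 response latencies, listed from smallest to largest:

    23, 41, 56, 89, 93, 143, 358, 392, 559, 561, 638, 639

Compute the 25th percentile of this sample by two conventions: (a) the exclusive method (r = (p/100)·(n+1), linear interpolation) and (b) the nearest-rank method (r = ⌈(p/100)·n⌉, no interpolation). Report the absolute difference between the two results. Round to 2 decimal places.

n = 12.
(a) r = 3.25; between ranks 3 (56) and 4 (89): 64.25.
(b) the nearest-rank method: rank 3 → 56.
|64.25 − 56| = 8.25.

8.25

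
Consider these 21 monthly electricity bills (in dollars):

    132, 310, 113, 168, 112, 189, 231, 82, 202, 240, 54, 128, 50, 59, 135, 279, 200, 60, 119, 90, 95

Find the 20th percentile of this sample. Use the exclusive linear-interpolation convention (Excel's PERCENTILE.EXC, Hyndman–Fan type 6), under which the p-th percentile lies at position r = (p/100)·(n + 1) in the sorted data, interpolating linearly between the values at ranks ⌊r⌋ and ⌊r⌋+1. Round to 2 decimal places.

Sorted: 50, 54, 59, 60, 82, 90, 95, 112, 113, 119, 128, 132, 135, 168, 189, 200, 202, 231, 240, 279, 310.
n = 21.
r = (20/100)·(21 + 1) = 4.4.
Rank 4 is 60 and rank 5 is 82.
Interpolate: 60 + 0.4·(82 − 60) = 60 + 0.4·22 = 68.8.

68.80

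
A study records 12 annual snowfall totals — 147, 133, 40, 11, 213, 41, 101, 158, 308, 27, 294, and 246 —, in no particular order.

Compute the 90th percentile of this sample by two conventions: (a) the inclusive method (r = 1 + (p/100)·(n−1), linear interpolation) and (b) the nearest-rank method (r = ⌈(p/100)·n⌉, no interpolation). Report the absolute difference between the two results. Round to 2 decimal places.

4.80

Sorted: 11, 27, 40, 41, 101, 133, 147, 158, 213, 246, 294, 308.
n = 12.
(a) r = 10.9; between ranks 10 (246) and 11 (294): 289.2.
(b) the nearest-rank method: rank 11 → 294.
|289.2 − 294| = 4.8.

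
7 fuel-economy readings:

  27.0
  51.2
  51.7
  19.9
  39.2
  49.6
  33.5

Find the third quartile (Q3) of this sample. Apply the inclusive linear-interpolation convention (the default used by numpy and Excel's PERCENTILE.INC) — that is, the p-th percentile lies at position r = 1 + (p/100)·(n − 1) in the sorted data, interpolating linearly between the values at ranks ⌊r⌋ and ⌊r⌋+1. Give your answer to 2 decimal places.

50.40

Sorted: 19.9, 27.0, 33.5, 39.2, 49.6, 51.2, 51.7.
n = 7.
r = 1 + (75/100)·(7 − 1) = 1 + 4.5 = 5.5.
Rank 5 is 49.6 and rank 6 is 51.2.
Interpolate: 49.6 + 0.5·(51.2 − 49.6) = 49.6 + 0.5·1.6 = 50.4.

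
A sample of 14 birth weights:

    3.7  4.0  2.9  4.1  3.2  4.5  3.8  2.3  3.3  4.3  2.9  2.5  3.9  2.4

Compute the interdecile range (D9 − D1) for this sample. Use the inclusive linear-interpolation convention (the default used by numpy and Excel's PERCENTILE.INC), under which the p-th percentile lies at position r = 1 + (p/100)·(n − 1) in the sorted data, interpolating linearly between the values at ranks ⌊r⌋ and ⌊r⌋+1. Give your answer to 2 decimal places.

Sorted: 2.3, 2.4, 2.5, 2.9, 2.9, 3.2, 3.3, 3.7, 3.8, 3.9, 4.0, 4.1, 4.3, 4.5.
n = 14.
P10: r = 2.3; ranks 2–3 are 2.4, 2.5; interpolating gives 2.43.
P90: r = 12.7; ranks 12–13 are 4.1, 4.3; interpolating gives 4.24.
Difference: 4.24 − 2.43 = 1.81.

1.81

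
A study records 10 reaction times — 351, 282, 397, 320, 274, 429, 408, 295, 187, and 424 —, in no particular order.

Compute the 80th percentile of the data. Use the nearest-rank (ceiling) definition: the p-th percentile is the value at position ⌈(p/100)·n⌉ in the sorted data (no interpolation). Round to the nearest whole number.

408

Sorted: 187, 274, 282, 295, 320, 351, 397, 408, 424, 429.
n = 10.
Position = ⌈80/100 · 10⌉ = ⌈8⌉ = 8.
The value at rank 8 is 408.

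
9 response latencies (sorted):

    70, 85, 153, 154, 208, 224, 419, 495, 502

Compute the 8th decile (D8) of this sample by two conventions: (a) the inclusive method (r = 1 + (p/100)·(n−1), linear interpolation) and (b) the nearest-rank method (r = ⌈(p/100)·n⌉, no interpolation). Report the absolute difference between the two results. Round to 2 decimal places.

45.60

n = 9.
(a) r = 7.4; between ranks 7 (419) and 8 (495): 449.4.
(b) the nearest-rank method: rank 8 → 495.
|449.4 − 495| = 45.6.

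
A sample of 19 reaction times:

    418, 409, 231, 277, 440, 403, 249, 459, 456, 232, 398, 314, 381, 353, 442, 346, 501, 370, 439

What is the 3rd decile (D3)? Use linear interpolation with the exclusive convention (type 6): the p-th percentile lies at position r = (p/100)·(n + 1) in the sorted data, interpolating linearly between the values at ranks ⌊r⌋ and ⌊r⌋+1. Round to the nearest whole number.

346

Sorted: 231, 232, 249, 277, 314, 346, 353, 370, 381, 398, 403, 409, 418, 439, 440, 442, 456, 459, 501.
n = 19.
r = (30/100)·(19 + 1) = 6.
r is an integer, so P30 is the value at rank 6: 346.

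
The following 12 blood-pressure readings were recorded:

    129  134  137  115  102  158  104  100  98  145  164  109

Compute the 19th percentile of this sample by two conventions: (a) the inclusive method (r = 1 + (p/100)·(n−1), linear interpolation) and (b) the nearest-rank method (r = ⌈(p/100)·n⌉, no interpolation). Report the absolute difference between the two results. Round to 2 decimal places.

Sorted: 98, 100, 102, 104, 109, 115, 129, 134, 137, 145, 158, 164.
n = 12.
(a) r = 3.09; between ranks 3 (102) and 4 (104): 102.18.
(b) the nearest-rank method: rank 3 → 102.
|102.18 − 102| = 0.18.

0.18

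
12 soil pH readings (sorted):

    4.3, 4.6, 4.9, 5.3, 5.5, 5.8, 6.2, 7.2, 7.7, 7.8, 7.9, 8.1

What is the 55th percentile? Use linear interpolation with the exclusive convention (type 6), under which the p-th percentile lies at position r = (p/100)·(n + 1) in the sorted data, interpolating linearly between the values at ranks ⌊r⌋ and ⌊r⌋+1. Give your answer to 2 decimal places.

n = 12.
r = (55/100)·(12 + 1) = 7.15.
Rank 7 is 6.2 and rank 8 is 7.2.
Interpolate: 6.2 + 0.15·(7.2 − 6.2) = 6.2 + 0.15·1 = 6.35.

6.35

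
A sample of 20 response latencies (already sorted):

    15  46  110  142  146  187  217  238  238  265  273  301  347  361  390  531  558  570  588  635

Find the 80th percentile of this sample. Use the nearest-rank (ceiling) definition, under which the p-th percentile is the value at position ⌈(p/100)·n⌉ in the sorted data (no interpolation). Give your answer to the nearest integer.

n = 20.
Position = ⌈80/100 · 20⌉ = ⌈16⌉ = 16.
The value at rank 16 is 531.

531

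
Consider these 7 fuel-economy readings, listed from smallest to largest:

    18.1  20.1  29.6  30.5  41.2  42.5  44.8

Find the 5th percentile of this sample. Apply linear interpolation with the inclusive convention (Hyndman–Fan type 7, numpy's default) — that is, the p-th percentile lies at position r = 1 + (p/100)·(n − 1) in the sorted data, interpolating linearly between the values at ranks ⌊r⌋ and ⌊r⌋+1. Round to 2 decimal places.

18.70

n = 7.
r = 1 + (5/100)·(7 − 1) = 1 + 0.3 = 1.3.
Rank 1 is 18.1 and rank 2 is 20.1.
Interpolate: 18.1 + 0.3·(20.1 − 18.1) = 18.1 + 0.3·2 = 18.7.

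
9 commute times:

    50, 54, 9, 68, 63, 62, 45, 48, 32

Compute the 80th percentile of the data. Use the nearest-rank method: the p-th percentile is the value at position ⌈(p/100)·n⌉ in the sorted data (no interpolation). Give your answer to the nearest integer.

Sorted: 9, 32, 45, 48, 50, 54, 62, 63, 68.
n = 9.
Position = ⌈80/100 · 9⌉ = ⌈7.2⌉ = 8.
The value at rank 8 is 63.

63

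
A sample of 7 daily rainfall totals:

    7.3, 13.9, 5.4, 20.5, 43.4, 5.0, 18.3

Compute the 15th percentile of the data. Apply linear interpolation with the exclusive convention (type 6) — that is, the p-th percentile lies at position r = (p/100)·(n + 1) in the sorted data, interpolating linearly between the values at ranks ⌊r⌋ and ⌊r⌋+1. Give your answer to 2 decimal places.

5.08

Sorted: 5.0, 5.4, 7.3, 13.9, 18.3, 20.5, 43.4.
n = 7.
r = (15/100)·(7 + 1) = 1.2.
Rank 1 is 5.0 and rank 2 is 5.4.
Interpolate: 5.0 + 0.2·(5.4 − 5.0) = 5.0 + 0.2·0.4 = 5.08.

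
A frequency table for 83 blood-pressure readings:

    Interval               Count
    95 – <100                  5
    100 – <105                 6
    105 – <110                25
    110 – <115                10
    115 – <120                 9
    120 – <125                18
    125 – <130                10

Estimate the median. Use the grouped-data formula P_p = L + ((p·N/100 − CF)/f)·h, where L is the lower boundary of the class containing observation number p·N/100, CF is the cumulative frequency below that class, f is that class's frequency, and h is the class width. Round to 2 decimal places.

112.75

N = 83; target position k = 50/100 · 83 = 41.5.
Cumulative frequencies: 5, 11, 36, 46, 55, 73, 83.
Observation 41.5 falls in the class 110 – <115.
L = 110, CF = 36, f = 10, h = 5.
P50 = 110 + ((41.5 − 36)/10)·5 = 110 + 2.75 = 112.75.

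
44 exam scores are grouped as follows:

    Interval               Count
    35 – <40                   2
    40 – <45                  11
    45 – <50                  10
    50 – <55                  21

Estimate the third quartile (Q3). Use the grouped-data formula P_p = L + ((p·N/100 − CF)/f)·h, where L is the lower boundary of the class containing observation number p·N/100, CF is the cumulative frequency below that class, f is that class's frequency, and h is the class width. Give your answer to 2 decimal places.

N = 44; target position k = 75/100 · 44 = 33.
Cumulative frequencies: 2, 13, 23, 44.
Observation 33 falls in the class 50 – <55.
L = 50, CF = 23, f = 21, h = 5.
P75 = 50 + ((33 − 23)/21)·5 = 50 + 2.38095 = 52.381.

52.38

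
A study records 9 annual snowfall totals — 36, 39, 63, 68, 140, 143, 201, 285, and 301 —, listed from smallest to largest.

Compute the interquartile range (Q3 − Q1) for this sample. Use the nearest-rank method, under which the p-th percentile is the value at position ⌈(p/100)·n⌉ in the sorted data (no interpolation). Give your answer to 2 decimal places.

138.00

n = 9.
P25: rank ⌈25/100·9⌉ = 3 → 63.
P75: rank ⌈75/100·9⌉ = 7 → 201.
Difference: 201 − 63 = 138.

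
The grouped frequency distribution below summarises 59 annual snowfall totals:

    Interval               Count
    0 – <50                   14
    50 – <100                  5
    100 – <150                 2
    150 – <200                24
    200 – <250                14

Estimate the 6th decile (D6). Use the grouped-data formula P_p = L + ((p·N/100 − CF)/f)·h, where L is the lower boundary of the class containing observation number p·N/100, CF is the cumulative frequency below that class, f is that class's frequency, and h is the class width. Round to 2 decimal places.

180.00

N = 59; target position k = 60/100 · 59 = 35.4.
Cumulative frequencies: 14, 19, 21, 45, 59.
Observation 35.4 falls in the class 150 – <200.
L = 150, CF = 21, f = 24, h = 50.
P60 = 150 + ((35.4 − 21)/24)·50 = 150 + 30 = 180.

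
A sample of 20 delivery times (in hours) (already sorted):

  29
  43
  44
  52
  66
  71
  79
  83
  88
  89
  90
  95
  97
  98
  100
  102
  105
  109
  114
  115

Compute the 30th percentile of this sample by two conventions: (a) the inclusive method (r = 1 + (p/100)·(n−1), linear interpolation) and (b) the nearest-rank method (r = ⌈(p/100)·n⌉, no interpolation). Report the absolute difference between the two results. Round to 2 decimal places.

n = 20.
(a) r = 6.7; between ranks 6 (71) and 7 (79): 76.6.
(b) the nearest-rank method: rank 6 → 71.
|76.6 − 71| = 5.6.

5.60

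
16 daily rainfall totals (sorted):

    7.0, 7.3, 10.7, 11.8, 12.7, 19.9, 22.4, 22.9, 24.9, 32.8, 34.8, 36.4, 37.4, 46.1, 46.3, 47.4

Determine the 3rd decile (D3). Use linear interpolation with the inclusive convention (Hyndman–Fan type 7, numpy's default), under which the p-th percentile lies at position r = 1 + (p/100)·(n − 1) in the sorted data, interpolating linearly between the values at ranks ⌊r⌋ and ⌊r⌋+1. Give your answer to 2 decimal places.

16.30

n = 16.
r = 1 + (30/100)·(16 − 1) = 1 + 4.5 = 5.5.
Rank 5 is 12.7 and rank 6 is 19.9.
Interpolate: 12.7 + 0.5·(19.9 − 12.7) = 12.7 + 0.5·7.2 = 16.3.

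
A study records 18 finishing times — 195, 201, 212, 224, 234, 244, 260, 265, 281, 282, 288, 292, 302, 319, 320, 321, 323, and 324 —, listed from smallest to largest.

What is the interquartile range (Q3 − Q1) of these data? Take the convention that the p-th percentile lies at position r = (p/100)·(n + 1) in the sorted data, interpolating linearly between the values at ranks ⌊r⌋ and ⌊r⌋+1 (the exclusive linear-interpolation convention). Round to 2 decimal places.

n = 18.
P25: r = 4.75; ranks 4–5 are 224, 234; interpolating gives 231.5.
P75: r = 14.25; ranks 14–15 are 319, 320; interpolating gives 319.25.
Difference: 319.25 − 231.5 = 87.75.

87.75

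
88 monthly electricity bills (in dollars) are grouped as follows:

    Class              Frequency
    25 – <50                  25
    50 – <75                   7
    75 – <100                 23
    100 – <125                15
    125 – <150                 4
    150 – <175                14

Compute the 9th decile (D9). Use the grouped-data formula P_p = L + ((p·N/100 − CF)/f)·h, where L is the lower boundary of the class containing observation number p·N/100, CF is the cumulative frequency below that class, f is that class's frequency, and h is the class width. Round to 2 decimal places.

N = 88; target position k = 90/100 · 88 = 79.2.
Cumulative frequencies: 25, 32, 55, 70, 74, 88.
Observation 79.2 falls in the class 150 – <175.
L = 150, CF = 74, f = 14, h = 25.
P90 = 150 + ((79.2 − 74)/14)·25 = 150 + 9.28571 = 159.286.

159.29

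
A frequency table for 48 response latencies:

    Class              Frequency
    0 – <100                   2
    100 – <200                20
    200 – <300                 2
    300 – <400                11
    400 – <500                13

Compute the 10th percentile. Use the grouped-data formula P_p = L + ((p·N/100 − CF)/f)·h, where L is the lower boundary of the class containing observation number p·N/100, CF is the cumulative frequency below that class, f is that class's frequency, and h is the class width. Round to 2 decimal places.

N = 48; target position k = 10/100 · 48 = 4.8.
Cumulative frequencies: 2, 22, 24, 35, 48.
Observation 4.8 falls in the class 100 – <200.
L = 100, CF = 2, f = 20, h = 100.
P10 = 100 + ((4.8 − 2)/20)·100 = 100 + 14 = 114.

114.00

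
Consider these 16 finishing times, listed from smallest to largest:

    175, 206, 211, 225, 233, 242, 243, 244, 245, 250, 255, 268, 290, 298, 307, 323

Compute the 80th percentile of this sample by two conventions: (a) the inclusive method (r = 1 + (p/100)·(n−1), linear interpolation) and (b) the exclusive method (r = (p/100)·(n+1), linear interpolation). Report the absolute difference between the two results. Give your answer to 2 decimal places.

n = 16.
(a) r = 13 → value at rank 13 = 290.
(b) r = 13.6; between ranks 13 (290) and 14 (298): 294.8.
|290 − 294.8| = 4.8.

4.80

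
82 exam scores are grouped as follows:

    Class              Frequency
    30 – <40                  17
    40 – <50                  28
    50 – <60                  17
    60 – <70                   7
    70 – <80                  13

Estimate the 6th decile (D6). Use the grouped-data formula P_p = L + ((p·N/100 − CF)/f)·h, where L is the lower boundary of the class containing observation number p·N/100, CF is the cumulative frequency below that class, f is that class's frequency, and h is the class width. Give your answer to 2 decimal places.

52.47

N = 82; target position k = 60/100 · 82 = 49.2.
Cumulative frequencies: 17, 45, 62, 69, 82.
Observation 49.2 falls in the class 50 – <60.
L = 50, CF = 45, f = 17, h = 10.
P60 = 50 + ((49.2 − 45)/17)·10 = 50 + 2.47059 = 52.4706.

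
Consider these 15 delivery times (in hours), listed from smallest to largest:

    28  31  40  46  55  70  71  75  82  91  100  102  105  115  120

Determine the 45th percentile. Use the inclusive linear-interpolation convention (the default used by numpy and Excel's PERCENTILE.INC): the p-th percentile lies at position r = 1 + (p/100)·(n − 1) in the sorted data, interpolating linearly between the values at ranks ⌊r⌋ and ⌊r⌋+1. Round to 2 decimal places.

72.20

n = 15.
r = 1 + (45/100)·(15 − 1) = 1 + 6.3 = 7.3.
Rank 7 is 71 and rank 8 is 75.
Interpolate: 71 + 0.3·(75 − 71) = 71 + 0.3·4 = 72.2.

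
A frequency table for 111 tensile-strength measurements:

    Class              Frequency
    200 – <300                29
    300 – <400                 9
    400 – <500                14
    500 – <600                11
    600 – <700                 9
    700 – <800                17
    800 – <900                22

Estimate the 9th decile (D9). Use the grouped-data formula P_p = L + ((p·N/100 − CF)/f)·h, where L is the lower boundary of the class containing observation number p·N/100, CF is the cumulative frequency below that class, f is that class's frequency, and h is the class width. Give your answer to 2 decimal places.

N = 111; target position k = 90/100 · 111 = 99.9.
Cumulative frequencies: 29, 38, 52, 63, 72, 89, 111.
Observation 99.9 falls in the class 800 – <900.
L = 800, CF = 89, f = 22, h = 100.
P90 = 800 + ((99.9 − 89)/22)·100 = 800 + 49.5455 = 849.545.

849.55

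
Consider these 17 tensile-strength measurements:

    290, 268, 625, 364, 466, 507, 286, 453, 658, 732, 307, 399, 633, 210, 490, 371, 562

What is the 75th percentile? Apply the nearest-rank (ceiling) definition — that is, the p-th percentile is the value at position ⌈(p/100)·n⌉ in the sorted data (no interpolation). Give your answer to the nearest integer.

Sorted: 210, 268, 286, 290, 307, 364, 371, 399, 453, 466, 490, 507, 562, 625, 633, 658, 732.
n = 17.
Position = ⌈75/100 · 17⌉ = ⌈12.75⌉ = 13.
The value at rank 13 is 562.

562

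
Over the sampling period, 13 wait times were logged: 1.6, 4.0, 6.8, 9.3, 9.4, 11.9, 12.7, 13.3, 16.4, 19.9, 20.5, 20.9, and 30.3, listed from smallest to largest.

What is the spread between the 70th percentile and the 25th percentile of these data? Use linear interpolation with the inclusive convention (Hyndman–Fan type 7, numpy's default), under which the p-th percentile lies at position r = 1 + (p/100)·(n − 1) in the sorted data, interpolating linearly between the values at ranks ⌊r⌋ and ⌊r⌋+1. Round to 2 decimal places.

8.50

n = 13.
P25: r = 4 (integer) → 9.3.
P70: r = 9.4; ranks 9–10 are 16.4, 19.9; interpolating gives 17.8.
Difference: 17.8 − 9.3 = 8.5.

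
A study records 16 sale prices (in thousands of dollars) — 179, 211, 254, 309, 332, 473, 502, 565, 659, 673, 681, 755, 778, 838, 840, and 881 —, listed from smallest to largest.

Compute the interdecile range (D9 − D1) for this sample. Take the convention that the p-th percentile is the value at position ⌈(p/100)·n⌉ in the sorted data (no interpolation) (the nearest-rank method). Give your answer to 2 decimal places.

n = 16.
P10: rank ⌈10/100·16⌉ = 2 → 211.
P90: rank ⌈90/100·16⌉ = 15 → 840.
Difference: 840 − 211 = 629.

629.00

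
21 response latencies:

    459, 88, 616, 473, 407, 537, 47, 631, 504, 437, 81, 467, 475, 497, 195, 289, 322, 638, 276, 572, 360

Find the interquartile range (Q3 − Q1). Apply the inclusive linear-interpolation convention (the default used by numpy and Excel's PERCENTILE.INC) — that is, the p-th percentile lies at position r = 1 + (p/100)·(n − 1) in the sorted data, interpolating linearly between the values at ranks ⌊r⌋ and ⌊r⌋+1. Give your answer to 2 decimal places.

Sorted: 47, 81, 88, 195, 276, 289, 322, 360, 407, 437, 459, 467, 473, 475, 497, 504, 537, 572, 616, 631, 638.
n = 21.
P25: r = 6 (integer) → 289.
P75: r = 16 (integer) → 504.
Difference: 504 − 289 = 215.

215.00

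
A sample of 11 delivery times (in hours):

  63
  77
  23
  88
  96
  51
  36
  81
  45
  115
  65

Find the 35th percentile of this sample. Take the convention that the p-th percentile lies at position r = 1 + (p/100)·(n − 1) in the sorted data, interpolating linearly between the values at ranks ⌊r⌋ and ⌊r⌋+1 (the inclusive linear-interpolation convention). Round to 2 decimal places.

Sorted: 23, 36, 45, 51, 63, 65, 77, 81, 88, 96, 115.
n = 11.
r = 1 + (35/100)·(11 − 1) = 1 + 3.5 = 4.5.
Rank 4 is 51 and rank 5 is 63.
Interpolate: 51 + 0.5·(63 − 51) = 51 + 0.5·12 = 57.

57.00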